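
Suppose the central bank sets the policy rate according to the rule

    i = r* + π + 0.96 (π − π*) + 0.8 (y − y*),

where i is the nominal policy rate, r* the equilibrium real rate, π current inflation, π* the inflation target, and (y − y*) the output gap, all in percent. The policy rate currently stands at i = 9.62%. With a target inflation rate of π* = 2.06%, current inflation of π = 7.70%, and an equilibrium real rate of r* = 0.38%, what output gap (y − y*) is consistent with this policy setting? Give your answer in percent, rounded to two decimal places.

-4.84%

0.8 (y − y*) = 9.62 − 0.38 − 7.70 − 0.96 × (7.70 − 2.06) = -3.8744
(y − y*) = -3.8744 / 0.8 = -4.84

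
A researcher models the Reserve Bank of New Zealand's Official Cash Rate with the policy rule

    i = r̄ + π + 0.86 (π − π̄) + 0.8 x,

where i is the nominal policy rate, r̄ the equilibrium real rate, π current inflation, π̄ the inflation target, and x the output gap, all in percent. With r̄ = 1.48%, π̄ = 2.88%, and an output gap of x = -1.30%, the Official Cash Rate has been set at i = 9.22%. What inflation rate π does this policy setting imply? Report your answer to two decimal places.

Collecting π: i = r̄ + (1 + 0.86) π − 0.86 π̄ + 0.8 x
1.86 π = 9.22 − 1.48 + 0.86 × 2.88 − 0.8 × (-1.30) = 11.2568
π = 11.2568 / 1.86 = 6.05

6.05%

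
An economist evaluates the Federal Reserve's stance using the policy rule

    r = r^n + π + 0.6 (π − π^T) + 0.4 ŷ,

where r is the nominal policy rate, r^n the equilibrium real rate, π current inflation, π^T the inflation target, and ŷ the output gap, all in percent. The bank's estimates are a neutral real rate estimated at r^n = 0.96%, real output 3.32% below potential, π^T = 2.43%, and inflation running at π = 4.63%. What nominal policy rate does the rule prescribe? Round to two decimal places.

5.58%

Output 3.32% below potential → ŷ = -3.32.
r = 0.96 + 4.63 + 0.6 × (4.63 − 2.43) + 0.4 × (-3.32)
   = 0.96 + 4.63 + 1.32 − 1.328 = 5.58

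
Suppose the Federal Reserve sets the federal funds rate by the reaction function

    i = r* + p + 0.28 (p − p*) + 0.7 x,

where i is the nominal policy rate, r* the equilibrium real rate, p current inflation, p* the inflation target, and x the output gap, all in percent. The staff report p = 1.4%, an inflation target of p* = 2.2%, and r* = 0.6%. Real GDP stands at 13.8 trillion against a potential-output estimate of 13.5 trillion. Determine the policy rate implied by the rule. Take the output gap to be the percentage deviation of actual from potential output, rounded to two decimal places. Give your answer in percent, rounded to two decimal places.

3.33%

Output gap = 100 × (13.8 − 13.5) / 13.5 = 2.22%.
i = 0.60 + 1.40 + 0.28 × (1.40 − 2.20) + 0.7 × 2.22
   = 0.60 + 1.4 − 0.224 + 1.554 = 3.33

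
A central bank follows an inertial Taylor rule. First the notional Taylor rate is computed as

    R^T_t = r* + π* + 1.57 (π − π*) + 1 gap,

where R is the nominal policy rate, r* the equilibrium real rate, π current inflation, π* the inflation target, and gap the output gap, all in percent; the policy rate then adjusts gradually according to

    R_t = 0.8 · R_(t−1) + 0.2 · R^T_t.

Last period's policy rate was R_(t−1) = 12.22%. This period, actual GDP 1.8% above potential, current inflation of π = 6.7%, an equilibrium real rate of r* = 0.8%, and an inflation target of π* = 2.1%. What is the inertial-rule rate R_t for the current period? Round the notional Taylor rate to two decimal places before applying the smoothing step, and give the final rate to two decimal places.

Output 1.8% above potential → gap = 1.8.
R^T_t = 0.8 + 2.1 + 1.57 × (6.7 − 2.1) + 1 × 1.8
   = 0.8 + 2.1 + 7.222 + 1.8 = 11.92
R_t = 0.8 × 12.22 + 0.2 × 11.92 = 9.776 + 2.384 = 12.16

12.16%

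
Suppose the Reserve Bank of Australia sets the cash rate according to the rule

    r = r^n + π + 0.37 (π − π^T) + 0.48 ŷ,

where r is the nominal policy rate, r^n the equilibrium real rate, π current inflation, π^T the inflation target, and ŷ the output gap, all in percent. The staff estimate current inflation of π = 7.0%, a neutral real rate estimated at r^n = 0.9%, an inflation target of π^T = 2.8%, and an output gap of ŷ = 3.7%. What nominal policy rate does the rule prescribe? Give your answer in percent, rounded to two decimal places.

r = 0.9 + 7.0 + 0.37 × (7.0 − 2.8) + 0.48 × 3.7
   = 0.9 + 7 + 1.554 + 1.776 = 11.23

11.23%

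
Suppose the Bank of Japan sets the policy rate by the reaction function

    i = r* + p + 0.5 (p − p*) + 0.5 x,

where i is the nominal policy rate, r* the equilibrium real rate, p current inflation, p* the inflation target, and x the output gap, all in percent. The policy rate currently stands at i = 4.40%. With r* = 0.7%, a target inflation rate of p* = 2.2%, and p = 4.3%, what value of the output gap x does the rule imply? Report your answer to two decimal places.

0.5 x = 4.40 − 0.7 − 4.3 − 0.5 × (4.3 − 2.2) = -1.65
x = -1.65 / 0.5 = -3.30

-3.30%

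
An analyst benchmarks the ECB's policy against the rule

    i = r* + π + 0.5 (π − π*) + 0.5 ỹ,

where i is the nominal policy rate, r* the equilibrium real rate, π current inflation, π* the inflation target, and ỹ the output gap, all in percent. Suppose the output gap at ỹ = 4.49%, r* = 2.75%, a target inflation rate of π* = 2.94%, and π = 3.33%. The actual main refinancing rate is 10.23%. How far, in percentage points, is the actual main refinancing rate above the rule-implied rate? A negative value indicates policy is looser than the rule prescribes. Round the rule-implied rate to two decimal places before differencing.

i = 2.75 + 3.33 + 0.5 × (3.33 − 2.94) + 0.5 × 4.49
   = 2.75 + 3.33 + 0.195 + 2.245 = 8.52
Deviation = 10.23 − 8.52 = 1.71 pp.

1.71 pp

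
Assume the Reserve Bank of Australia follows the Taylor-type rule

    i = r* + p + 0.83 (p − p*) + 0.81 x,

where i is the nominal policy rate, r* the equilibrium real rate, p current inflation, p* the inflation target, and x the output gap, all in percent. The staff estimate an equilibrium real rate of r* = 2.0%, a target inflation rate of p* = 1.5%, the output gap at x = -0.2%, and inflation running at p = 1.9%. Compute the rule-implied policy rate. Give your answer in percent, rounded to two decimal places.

i = 2.0 + 1.9 + 0.83 × (1.9 − 1.5) + 0.81 × (-0.2)
   = 2.0 + 1.9 + 0.332 − 0.162 = 4.07

4.07%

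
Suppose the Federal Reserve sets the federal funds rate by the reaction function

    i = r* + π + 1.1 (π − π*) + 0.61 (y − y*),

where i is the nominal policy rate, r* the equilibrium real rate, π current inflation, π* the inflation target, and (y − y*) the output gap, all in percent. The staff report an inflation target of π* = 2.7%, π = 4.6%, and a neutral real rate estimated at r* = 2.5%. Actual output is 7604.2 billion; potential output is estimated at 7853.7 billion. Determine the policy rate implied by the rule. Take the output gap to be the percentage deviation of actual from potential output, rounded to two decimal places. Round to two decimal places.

7.25%

Output gap = 100 × (7604.2 − 7853.7) / 7853.7 = -3.18%.
i = 2.50 + 4.60 + 1.1 × (4.60 − 2.70) + 0.61 × (-3.18)
   = 2.50 + 4.6 + 2.09 − 1.9398 = 7.25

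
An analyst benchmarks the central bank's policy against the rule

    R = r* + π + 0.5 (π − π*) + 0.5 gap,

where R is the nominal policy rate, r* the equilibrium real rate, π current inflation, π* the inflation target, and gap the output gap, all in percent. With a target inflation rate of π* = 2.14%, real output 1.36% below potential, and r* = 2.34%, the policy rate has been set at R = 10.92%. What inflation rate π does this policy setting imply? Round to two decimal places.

6.89%

Output 1.36% below potential → gap = -1.36.
Collecting π: R = r* + (1 + 0.5) π − 0.5 π* + 0.5 gap
1.5 π = 10.92 − 2.34 + 0.5 × 2.14 − 0.5 × (-1.36) = 10.33
π = 10.33 / 1.5 = 6.89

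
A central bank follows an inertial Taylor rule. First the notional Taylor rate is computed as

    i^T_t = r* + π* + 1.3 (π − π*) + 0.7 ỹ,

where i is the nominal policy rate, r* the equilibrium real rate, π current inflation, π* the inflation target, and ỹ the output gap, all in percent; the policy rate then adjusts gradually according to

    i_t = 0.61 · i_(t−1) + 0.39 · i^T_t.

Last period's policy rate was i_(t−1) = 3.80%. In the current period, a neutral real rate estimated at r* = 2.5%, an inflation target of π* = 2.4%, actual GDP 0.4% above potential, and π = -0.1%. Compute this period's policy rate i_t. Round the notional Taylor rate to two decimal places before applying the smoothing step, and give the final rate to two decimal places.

3.07%

Output 0.4% above potential → ỹ = 0.4.
i^T_t = 2.5 + 2.4 + 1.3 × (-0.1 − 2.4) + 0.7 × 0.4
   = 2.5 + 2.4 − 3.25 + 0.28 = 1.93
i_t = 0.61 × 3.80 + 0.39 × 1.93 = 2.318 + 0.7527 = 3.07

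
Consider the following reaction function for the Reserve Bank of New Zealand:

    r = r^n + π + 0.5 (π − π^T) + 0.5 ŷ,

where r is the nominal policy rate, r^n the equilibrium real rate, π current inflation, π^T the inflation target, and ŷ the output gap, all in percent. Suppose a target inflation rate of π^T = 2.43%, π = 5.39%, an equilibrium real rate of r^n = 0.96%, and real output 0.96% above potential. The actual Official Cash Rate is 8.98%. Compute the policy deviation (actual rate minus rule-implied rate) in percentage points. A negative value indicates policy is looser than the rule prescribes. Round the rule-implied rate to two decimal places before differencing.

Output 0.96% above potential → ŷ = 0.96.
r = 0.96 + 5.39 + 0.5 × (5.39 − 2.43) + 0.5 × 0.96
   = 0.96 + 5.39 + 1.48 + 0.48 = 8.31
Deviation = 8.98 − 8.31 = 0.67 pp.

0.67 pp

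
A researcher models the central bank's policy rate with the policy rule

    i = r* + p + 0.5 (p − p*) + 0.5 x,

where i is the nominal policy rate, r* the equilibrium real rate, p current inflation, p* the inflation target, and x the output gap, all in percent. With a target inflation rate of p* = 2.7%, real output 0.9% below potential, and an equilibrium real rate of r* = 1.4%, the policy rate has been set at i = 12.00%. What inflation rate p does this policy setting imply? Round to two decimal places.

Output 0.9% below potential → x = -0.9.
Collecting p: i = r* + (1 + 0.5) p − 0.5 p* + 0.5 x
1.5 p = 12.00 − 1.4 + 0.5 × 2.7 − 0.5 × (-0.9) = 12.4
p = 12.4 / 1.5 = 8.27

8.27%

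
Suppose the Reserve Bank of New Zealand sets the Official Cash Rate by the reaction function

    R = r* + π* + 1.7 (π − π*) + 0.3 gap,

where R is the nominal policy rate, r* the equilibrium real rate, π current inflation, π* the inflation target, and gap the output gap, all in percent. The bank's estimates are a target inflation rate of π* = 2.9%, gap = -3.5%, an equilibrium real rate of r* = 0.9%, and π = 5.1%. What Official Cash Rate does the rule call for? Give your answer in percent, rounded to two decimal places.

6.49%

R = 0.9 + 2.9 + 1.7 × (5.1 − 2.9) + 0.3 × (-3.5)
   = 0.9 + 2.9 + 3.74 − 1.05 = 6.49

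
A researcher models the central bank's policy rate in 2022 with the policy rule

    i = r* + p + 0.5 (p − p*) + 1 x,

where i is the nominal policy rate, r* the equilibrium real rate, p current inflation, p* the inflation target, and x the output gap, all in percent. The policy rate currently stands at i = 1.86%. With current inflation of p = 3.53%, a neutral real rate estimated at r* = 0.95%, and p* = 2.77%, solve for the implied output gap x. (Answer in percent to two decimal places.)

1 x = 1.86 − 0.95 − 3.53 − 0.5 × (3.53 − 2.77) = -3
x = -3 / 1 = -3.00

-3.00%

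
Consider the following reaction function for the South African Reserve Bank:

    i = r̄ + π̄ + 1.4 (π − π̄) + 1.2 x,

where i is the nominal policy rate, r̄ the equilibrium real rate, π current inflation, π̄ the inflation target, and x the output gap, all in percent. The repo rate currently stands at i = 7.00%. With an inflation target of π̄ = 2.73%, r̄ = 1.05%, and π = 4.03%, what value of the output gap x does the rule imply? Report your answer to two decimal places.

1.17%

1.2 x = 7.00 − 1.05 − 2.73 − 1.4 × (4.03 − 2.73) = 1.4
x = 1.4 / 1.2 = 1.17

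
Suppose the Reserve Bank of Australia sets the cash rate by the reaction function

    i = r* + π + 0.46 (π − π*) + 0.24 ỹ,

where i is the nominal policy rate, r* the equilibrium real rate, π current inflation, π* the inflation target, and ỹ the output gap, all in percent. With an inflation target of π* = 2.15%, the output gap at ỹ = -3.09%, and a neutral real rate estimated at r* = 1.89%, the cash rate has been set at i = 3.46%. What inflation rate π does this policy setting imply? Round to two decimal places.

Collecting π: i = r* + (1 + 0.46) π − 0.46 π* + 0.24 ỹ
1.46 π = 3.46 − 1.89 + 0.46 × 2.15 − 0.24 × (-3.09) = 3.3006
π = 3.3006 / 1.46 = 2.26

2.26%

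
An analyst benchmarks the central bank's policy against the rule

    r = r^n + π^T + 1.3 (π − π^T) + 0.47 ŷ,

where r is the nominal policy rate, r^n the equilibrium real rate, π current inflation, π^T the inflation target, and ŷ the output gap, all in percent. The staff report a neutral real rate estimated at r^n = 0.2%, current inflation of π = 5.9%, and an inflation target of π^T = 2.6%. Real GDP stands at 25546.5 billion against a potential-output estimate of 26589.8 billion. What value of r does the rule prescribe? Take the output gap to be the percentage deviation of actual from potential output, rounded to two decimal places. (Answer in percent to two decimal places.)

5.25%

Output gap = 100 × (25546.5 − 26589.8) / 26589.8 = -3.92%.
r = 0.20 + 2.60 + 1.3 × (5.90 − 2.60) + 0.47 × (-3.92)
   = 0.20 + 2.6 + 4.29 − 1.8424 = 5.25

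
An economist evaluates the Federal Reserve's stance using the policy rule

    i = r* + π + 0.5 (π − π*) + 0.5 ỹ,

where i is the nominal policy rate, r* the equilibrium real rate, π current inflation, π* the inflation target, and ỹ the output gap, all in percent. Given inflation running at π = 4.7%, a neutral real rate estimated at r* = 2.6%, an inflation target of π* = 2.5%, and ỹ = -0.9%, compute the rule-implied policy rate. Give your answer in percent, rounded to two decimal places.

i = 2.6 + 4.7 + 0.5 × (4.7 − 2.5) + 0.5 × (-0.9)
   = 2.6 + 4.7 + 1.1 − 0.45 = 7.95

7.95%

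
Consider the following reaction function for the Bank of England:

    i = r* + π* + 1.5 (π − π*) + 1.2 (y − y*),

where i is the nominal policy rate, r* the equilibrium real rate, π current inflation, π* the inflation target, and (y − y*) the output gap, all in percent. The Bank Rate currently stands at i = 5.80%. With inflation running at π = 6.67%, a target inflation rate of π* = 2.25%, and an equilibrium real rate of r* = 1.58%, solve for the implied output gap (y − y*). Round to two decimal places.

-3.88%

1.2 (y − y*) = 5.80 − 1.58 − 2.25 − 1.5 × (6.67 − 2.25) = -4.66
(y − y*) = -4.66 / 1.2 = -3.88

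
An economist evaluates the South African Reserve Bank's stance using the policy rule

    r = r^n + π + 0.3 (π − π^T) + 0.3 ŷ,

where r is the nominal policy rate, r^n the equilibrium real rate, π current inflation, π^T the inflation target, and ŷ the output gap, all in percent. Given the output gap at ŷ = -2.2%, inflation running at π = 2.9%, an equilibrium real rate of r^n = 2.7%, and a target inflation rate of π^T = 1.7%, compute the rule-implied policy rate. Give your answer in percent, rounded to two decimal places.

5.30%

r = 2.7 + 2.9 + 0.3 × (2.9 − 1.7) + 0.3 × (-2.2)
   = 2.7 + 2.9 + 0.36 − 0.66 = 5.30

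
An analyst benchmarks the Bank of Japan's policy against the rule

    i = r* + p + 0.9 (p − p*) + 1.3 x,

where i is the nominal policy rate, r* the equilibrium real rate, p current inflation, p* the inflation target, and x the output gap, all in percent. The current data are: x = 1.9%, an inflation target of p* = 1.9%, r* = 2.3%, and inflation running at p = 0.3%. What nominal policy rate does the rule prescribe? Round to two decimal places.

3.63%

i = 2.3 + 0.3 + 0.9 × (0.3 − 1.9) + 1.3 × 1.9
   = 2.3 + 0.3 − 1.44 + 2.47 = 3.63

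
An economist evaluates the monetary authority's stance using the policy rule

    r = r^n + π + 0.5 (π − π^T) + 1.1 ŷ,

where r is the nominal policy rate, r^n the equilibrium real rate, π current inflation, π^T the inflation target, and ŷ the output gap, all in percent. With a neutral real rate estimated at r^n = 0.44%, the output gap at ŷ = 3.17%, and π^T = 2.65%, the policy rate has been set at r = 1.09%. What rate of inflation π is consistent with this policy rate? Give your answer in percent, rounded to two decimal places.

Collecting π: r = r^n + (1 + 0.5) π − 0.5 π^T + 1.1 ŷ
1.5 π = 1.09 − 0.44 + 0.5 × 2.65 − 1.1 × 3.17 = -1.512
π = -1.512 / 1.5 = -1.01

-1.01%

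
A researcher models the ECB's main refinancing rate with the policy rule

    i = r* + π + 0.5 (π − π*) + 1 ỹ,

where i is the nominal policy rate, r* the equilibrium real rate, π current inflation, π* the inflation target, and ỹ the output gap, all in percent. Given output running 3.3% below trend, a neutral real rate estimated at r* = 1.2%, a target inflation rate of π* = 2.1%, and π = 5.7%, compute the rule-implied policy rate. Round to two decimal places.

Output 3.3% below potential → ỹ = -3.3.
i = 1.2 + 5.7 + 0.5 × (5.7 − 2.1) + 1 × (-3.3)
   = 1.2 + 5.7 + 1.8 − 3.3 = 5.40

5.40%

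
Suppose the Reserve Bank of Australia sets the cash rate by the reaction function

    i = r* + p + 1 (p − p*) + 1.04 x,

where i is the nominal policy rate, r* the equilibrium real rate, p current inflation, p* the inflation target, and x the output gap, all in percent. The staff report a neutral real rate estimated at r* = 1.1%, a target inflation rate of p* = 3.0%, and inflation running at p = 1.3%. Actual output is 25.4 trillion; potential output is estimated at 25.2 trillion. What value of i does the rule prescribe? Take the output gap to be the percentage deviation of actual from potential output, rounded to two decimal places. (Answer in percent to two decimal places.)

1.52%

Output gap = 100 × (25.4 − 25.2) / 25.2 = 0.79%.
i = 1.10 + 1.30 + 1 × (1.30 − 3.00) + 1.04 × 0.79
   = 1.10 + 1.3 − 1.7 + 0.8216 = 1.52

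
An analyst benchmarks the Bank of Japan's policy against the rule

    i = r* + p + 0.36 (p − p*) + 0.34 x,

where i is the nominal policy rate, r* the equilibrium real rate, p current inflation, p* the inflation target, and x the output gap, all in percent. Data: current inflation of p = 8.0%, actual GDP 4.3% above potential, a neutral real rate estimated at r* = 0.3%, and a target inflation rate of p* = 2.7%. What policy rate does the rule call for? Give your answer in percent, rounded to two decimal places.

11.67%

Output 4.3% above potential → x = 4.3.
i = 0.3 + 8.0 + 0.36 × (8.0 − 2.7) + 0.34 × 4.3
   = 0.3 + 8 + 1.908 + 1.462 = 11.67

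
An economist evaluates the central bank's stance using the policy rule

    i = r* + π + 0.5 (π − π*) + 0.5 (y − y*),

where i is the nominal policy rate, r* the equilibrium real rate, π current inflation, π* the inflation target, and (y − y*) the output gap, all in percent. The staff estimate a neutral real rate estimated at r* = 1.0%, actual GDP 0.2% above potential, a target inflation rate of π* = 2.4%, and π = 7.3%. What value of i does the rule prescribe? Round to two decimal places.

10.85%

Output 0.2% above potential → (y − y*) = 0.2.
i = 1.0 + 7.3 + 0.5 × (7.3 − 2.4) + 0.5 × 0.2
   = 1.0 + 7.3 + 2.45 + 0.1 = 10.85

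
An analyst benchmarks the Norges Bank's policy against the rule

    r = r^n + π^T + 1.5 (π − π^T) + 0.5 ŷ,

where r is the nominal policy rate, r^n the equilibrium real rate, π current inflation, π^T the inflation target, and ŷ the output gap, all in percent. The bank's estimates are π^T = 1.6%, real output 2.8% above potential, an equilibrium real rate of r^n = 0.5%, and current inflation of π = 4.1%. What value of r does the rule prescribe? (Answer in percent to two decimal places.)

7.25%

Output 2.8% above potential → ŷ = 2.8.
r = 0.5 + 1.6 + 1.5 × (4.1 − 1.6) + 0.5 × 2.8
   = 0.5 + 1.6 + 3.75 + 1.4 = 7.25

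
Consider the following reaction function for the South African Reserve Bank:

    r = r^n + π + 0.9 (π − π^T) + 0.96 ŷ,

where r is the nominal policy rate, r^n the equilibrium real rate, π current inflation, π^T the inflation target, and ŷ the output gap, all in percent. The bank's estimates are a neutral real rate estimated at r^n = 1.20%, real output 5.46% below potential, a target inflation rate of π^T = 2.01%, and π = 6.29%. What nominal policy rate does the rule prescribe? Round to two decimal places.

6.10%

Output 5.46% below potential → ŷ = -5.46.
r = 1.20 + 6.29 + 0.9 × (6.29 − 2.01) + 0.96 × (-5.46)
   = 1.20 + 6.29 + 3.852 − 5.2416 = 6.10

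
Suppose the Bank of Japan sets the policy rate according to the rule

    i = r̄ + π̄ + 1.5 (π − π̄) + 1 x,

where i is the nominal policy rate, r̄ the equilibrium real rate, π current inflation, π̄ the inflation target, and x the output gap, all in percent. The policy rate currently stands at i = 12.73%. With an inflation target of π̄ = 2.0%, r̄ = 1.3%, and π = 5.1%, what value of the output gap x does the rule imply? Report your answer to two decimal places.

1 x = 12.73 − 1.3 − 2.0 − 1.5 × (5.1 − 2.0) = 4.78
x = 4.78 / 1 = 4.78

4.78%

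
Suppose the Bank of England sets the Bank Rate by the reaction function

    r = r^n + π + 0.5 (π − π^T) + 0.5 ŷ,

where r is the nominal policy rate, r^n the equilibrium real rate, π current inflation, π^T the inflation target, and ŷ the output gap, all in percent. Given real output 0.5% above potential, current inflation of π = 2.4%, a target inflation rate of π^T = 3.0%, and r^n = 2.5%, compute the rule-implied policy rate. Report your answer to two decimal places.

4.85%

Output 0.5% above potential → ŷ = 0.5.
r = 2.5 + 2.4 + 0.5 × (2.4 − 3.0) + 0.5 × 0.5
   = 2.5 + 2.4 − 0.3 + 0.25 = 4.85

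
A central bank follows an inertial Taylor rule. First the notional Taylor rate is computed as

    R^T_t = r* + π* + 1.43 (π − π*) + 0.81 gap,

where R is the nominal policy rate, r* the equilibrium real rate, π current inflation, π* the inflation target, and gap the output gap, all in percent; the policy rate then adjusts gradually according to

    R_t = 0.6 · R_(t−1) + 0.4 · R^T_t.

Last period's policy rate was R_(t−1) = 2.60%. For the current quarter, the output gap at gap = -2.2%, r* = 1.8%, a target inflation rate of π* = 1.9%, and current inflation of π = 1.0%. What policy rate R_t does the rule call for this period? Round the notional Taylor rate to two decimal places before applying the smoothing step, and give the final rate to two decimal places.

1.81%

R^T_t = 1.8 + 1.9 + 1.43 × (1.0 − 1.9) + 0.81 × (-2.2)
   = 1.8 + 1.9 − 1.287 − 1.782 = 0.63
R_t = 0.6 × 2.60 + 0.4 × 0.63 = 1.56 + 0.252 = 1.81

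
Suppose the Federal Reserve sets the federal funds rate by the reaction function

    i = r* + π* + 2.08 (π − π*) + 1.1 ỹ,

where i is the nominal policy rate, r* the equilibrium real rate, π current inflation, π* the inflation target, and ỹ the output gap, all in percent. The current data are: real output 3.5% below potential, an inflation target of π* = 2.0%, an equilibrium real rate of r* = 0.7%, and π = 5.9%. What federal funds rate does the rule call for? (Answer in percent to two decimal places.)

Output 3.5% below potential → ỹ = -3.5.
i = 0.7 + 2.0 + 2.08 × (5.9 − 2.0) + 1.1 × (-3.5)
   = 0.7 + 2 + 8.112 − 3.85 = 6.96

6.96%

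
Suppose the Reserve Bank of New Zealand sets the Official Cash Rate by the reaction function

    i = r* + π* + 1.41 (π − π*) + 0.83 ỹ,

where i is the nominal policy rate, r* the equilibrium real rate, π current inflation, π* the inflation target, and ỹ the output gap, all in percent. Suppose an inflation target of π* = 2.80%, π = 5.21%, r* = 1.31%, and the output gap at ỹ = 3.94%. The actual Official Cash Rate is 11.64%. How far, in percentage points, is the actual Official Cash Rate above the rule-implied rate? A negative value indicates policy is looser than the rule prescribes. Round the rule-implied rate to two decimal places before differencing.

0.86 pp

i = 1.31 + 2.80 + 1.41 × (5.21 − 2.80) + 0.83 × 3.94
   = 1.31 + 2.8 + 3.3981 + 3.2702 = 10.78
Deviation = 11.64 − 10.78 = 0.86 pp.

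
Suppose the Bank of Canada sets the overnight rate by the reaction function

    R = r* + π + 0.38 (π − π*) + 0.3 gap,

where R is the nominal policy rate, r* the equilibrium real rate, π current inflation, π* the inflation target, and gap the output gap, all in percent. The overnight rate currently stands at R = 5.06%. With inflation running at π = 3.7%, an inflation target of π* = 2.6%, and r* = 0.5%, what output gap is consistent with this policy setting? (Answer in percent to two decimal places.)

1.47%

0.3 gap = 5.06 − 0.5 − 3.7 − 0.38 × (3.7 − 2.6) = 0.442
gap = 0.442 / 0.3 = 1.47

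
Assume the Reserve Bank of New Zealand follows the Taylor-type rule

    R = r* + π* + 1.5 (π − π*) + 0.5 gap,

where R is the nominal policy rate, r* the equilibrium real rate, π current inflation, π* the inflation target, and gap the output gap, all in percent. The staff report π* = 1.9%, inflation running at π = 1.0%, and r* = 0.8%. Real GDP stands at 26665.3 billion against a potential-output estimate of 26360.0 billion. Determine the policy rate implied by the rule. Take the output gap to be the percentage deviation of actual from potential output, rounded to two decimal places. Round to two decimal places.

1.93%

Output gap = 100 × (26665.3 − 26360.0) / 26360.0 = 1.16%.
R = 0.80 + 1.90 + 1.5 × (1.00 − 1.90) + 0.5 × 1.16
   = 0.80 + 1.9 − 1.35 + 0.58 = 1.93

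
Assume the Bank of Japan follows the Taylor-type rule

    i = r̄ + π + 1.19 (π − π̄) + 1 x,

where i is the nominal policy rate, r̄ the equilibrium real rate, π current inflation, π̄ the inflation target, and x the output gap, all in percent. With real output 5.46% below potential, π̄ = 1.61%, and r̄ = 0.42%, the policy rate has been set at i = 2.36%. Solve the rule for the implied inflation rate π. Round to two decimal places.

4.25%

Output 5.46% below potential → x = -5.46.
Collecting π: i = r̄ + (1 + 1.19) π − 1.19 π̄ + 1 x
2.19 π = 2.36 − 0.42 + 1.19 × 1.61 − 1 × (-5.46) = 9.3159
π = 9.3159 / 2.19 = 4.25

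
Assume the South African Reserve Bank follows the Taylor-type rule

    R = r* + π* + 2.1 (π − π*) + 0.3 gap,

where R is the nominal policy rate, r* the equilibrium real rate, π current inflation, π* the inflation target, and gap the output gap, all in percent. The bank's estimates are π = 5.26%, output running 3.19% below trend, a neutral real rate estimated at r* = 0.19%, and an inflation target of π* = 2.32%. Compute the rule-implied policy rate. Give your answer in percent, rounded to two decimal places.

7.73%

Output 3.19% below potential → gap = -3.19.
R = 0.19 + 2.32 + 2.1 × (5.26 − 2.32) + 0.3 × (-3.19)
   = 0.19 + 2.32 + 6.174 − 0.957 = 7.73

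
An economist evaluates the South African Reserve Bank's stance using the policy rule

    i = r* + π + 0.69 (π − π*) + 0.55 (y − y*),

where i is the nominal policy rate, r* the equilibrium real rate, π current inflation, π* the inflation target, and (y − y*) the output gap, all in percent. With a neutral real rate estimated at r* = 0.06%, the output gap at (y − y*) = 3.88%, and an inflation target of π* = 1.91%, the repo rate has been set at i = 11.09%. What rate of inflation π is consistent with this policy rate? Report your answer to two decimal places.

Collecting π: i = r* + (1 + 0.69) π − 0.69 π* + 0.55 (y − y*)
1.69 π = 11.09 − 0.06 + 0.69 × 1.91 − 0.55 × 3.88 = 10.2139
π = 10.2139 / 1.69 = 6.04

6.04%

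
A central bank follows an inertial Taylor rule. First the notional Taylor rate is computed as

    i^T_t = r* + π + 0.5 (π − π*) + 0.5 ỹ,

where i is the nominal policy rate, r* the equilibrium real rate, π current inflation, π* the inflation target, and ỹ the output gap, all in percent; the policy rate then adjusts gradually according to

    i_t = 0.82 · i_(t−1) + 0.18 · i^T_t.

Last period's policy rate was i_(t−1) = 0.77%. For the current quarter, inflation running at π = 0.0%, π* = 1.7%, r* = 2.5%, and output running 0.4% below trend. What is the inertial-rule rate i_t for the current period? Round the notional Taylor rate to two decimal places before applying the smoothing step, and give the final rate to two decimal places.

0.89%

Output 0.4% below potential → ỹ = -0.4.
i^T_t = 2.5 + 0.0 + 0.5 × (0.0 − 1.7) + 0.5 × (-0.4)
   = 2.5 + 0 − 0.85 − 0.2 = 1.45
i_t = 0.82 × 0.77 + 0.18 × 1.45 = 0.6314 + 0.261 = 0.89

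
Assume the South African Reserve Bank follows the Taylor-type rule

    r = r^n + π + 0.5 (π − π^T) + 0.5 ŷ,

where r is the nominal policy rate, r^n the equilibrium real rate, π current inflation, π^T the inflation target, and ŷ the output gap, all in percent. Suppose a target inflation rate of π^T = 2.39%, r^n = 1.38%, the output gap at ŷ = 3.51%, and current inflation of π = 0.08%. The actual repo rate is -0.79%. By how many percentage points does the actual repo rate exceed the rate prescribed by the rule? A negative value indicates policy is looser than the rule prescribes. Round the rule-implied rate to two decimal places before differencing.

-2.85 pp

r = 1.38 + 0.08 + 0.5 × (0.08 − 2.39) + 0.5 × 3.51
   = 1.38 + 0.08 − 1.155 + 1.755 = 2.06
Deviation = -0.79 − 2.06 = -2.85 pp.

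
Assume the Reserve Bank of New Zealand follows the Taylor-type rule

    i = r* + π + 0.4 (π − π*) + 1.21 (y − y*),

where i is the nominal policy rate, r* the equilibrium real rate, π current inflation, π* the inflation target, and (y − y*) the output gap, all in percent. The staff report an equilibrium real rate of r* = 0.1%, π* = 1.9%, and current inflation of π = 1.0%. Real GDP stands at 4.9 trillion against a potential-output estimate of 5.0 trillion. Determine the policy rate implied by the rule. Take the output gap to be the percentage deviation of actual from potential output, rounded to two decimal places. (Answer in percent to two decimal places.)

Output gap = 100 × (4.9 − 5.0) / 5.0 = -2.00%.
i = 0.10 + 1.00 + 0.4 × (1.00 − 1.90) + 1.21 × (-2.00)
   = 0.10 + 1 − 0.36 − 2.42 = -1.68

-1.68%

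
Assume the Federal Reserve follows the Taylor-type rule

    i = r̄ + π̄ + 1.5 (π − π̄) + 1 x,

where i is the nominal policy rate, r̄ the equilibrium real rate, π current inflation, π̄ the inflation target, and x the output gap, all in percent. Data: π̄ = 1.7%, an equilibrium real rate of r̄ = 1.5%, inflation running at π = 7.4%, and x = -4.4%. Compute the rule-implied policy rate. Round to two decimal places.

7.35%

i = 1.5 + 1.7 + 1.5 × (7.4 − 1.7) + 1 × (-4.4)
   = 1.5 + 1.7 + 8.55 − 4.4 = 7.35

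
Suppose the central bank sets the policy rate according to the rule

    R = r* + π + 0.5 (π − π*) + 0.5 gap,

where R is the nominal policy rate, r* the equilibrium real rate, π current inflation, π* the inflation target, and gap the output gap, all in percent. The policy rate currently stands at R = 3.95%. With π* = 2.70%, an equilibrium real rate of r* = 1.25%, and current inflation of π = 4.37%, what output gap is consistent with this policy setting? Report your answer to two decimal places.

-5.01%

0.5 gap = 3.95 − 1.25 − 4.37 − 0.5 × (4.37 − 2.70) = -2.505
gap = -2.505 / 0.5 = -5.01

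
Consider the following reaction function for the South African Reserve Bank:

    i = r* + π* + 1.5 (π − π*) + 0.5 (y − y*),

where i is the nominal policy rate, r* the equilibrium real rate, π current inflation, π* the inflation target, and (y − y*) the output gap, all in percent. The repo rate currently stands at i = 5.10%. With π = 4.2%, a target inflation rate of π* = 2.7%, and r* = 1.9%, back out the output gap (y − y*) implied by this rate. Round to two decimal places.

0.5 (y − y*) = 5.10 − 1.9 − 2.7 − 1.5 × (4.2 − 2.7) = -1.75
(y − y*) = -1.75 / 0.5 = -3.50

-3.50%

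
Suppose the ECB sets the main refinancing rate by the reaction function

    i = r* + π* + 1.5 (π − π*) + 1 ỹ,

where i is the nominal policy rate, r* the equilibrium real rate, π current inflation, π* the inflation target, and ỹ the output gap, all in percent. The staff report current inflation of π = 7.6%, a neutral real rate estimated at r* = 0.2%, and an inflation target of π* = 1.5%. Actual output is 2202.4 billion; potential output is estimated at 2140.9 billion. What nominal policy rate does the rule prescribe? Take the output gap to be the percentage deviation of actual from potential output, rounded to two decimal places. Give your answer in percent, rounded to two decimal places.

13.72%

Output gap = 100 × (2202.4 − 2140.9) / 2140.9 = 2.87%.
i = 0.20 + 1.50 + 1.5 × (7.60 − 1.50) + 1 × 2.87
   = 0.20 + 1.5 + 9.15 + 2.87 = 13.72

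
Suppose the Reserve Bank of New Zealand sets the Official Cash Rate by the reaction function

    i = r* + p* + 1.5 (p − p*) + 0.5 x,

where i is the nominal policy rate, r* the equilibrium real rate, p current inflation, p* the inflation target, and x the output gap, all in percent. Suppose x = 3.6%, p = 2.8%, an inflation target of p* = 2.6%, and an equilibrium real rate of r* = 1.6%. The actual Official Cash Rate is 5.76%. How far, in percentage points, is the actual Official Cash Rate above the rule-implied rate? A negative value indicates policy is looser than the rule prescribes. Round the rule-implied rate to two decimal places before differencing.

i = 1.6 + 2.6 + 1.5 × (2.8 − 2.6) + 0.5 × 3.6
   = 1.6 + 2.6 + 0.3 + 1.8 = 6.30
Deviation = 5.76 − 6.30 = -0.54 pp.

-0.54 pp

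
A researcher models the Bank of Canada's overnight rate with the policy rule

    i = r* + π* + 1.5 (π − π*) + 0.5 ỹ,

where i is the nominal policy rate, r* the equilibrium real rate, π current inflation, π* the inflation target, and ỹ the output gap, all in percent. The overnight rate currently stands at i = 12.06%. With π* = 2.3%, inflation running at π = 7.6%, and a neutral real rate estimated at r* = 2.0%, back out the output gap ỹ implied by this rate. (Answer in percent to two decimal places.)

-0.38%

0.5 ỹ = 12.06 − 2.0 − 2.3 − 1.5 × (7.6 − 2.3) = -0.19
ỹ = -0.19 / 0.5 = -0.38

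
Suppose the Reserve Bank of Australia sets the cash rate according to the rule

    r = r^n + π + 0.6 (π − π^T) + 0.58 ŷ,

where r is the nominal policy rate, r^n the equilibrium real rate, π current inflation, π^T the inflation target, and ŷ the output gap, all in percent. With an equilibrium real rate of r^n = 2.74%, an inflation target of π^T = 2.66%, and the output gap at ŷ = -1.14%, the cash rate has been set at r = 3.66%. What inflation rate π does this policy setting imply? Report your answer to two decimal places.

Collecting π: r = r^n + (1 + 0.6) π − 0.6 π^T + 0.58 ŷ
1.6 π = 3.66 − 2.74 + 0.6 × 2.66 − 0.58 × (-1.14) = 3.1772
π = 3.1772 / 1.6 = 1.99

1.99%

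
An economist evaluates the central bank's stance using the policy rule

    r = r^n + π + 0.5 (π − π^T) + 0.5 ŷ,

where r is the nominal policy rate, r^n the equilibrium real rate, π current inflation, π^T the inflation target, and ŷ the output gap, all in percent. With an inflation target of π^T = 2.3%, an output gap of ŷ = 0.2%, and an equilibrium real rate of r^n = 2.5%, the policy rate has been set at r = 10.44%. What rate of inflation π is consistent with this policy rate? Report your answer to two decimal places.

Collecting π: r = r^n + (1 + 0.5) π − 0.5 π^T + 0.5 ŷ
1.5 π = 10.44 − 2.5 + 0.5 × 2.3 − 0.5 × 0.2 = 8.99
π = 8.99 / 1.5 = 5.99

5.99%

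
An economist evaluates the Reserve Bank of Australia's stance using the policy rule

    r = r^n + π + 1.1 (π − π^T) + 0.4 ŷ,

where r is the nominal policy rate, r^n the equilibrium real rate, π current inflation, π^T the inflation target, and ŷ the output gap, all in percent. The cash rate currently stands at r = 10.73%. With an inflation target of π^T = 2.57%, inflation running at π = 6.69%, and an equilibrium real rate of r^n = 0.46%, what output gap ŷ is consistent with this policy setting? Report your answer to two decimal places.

0.4 ŷ = 10.73 − 0.46 − 6.69 − 1.1 × (6.69 − 2.57) = -0.952
ŷ = -0.952 / 0.4 = -2.38

-2.38%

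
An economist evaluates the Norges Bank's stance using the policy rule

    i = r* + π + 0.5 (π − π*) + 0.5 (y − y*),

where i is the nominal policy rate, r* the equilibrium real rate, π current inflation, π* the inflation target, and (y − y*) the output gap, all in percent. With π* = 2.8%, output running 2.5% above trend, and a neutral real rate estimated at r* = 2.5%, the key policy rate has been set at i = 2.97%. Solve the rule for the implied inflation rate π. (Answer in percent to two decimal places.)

0.41%

Output 2.5% above potential → (y − y*) = 2.5.
Collecting π: i = r* + (1 + 0.5) π − 0.5 π* + 0.5 (y − y*)
1.5 π = 2.97 − 2.5 + 0.5 × 2.8 − 0.5 × 2.5 = 0.62
π = 0.62 / 1.5 = 0.41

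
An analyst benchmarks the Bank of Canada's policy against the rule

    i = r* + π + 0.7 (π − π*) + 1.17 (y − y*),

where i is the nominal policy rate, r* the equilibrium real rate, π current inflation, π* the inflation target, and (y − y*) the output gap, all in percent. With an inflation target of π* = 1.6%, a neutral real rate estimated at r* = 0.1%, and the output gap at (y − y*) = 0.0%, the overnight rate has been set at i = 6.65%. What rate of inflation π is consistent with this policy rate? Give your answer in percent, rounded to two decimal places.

4.51%

Collecting π: i = r* + (1 + 0.7) π − 0.7 π* + 1.17 (y − y*)
1.7 π = 6.65 − 0.1 + 0.7 × 1.6 − 1.17 × 0.0 = 7.67
π = 7.67 / 1.7 = 4.51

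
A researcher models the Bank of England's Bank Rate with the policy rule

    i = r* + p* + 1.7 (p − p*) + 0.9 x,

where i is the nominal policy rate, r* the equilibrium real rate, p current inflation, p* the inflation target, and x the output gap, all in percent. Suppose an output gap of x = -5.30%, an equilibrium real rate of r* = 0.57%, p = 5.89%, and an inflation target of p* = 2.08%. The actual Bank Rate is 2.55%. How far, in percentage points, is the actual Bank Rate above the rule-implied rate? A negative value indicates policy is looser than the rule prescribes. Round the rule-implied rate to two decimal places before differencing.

-1.81 pp

i = 0.57 + 2.08 + 1.7 × (5.89 − 2.08) + 0.9 × (-5.30)
   = 0.57 + 2.08 + 6.477 − 4.77 = 4.36
Deviation = 2.55 − 4.36 = -1.81 pp.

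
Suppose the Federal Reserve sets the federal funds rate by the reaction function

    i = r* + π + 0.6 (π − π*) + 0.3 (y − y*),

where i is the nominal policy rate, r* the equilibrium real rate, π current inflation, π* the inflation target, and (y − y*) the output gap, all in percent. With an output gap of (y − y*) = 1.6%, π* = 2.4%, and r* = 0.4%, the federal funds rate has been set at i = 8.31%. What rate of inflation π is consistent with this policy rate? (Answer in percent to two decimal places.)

Collecting π: i = r* + (1 + 0.6) π − 0.6 π* + 0.3 (y − y*)
1.6 π = 8.31 − 0.4 + 0.6 × 2.4 − 0.3 × 1.6 = 8.87
π = 8.87 / 1.6 = 5.54

5.54%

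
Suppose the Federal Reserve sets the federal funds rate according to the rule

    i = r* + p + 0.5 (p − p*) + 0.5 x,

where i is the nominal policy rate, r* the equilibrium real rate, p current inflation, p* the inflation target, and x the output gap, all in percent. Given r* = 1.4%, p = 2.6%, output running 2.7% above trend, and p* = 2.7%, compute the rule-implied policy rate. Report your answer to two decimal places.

5.30%

Output 2.7% above potential → x = 2.7.
i = 1.4 + 2.6 + 0.5 × (2.6 − 2.7) + 0.5 × 2.7
   = 1.4 + 2.6 − 0.05 + 1.35 = 5.30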